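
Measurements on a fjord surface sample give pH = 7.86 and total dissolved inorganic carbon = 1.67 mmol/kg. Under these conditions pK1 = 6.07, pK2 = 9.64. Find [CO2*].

[CO2*] = 0.0262 mmol/kg

α₀ = 1 / (1 + K1/[H⁺] + K1K2/[H⁺]²) = 1 / (1 + 10^+1.79 + 10^+0.01)
   = 1 / (1 + 61.660 + 1.0233) = 1/63.683 = 0.01570
[CO2*] = α₀ × DIC = 0.01570 × 1.67 = 0.0262 mmol/kg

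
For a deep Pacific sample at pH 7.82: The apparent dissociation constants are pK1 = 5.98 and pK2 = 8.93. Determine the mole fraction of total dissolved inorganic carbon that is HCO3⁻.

α₁ = 1 / (1 + [H⁺]/K1 + K2/[H⁺]) = 1 / (1 + 10^-1.84 + 10^-1.11)
   = 1 / (1 + 0.014454 + 0.077625) = 1/1.0921 = 0.9157

α₁ = 0.916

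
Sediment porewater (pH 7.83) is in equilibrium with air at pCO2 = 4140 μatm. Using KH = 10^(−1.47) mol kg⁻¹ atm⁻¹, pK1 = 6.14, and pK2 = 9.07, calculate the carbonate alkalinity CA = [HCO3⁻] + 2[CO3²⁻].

CA = 7.66 mmol/kg

[CO2*] = KH · pCO2 = 10^(−1.47) × 4140×10^-6 = 1.403×10^-4 mol/kg
α₀ = 1/(1 + K1/[H⁺] + K1K2/[H⁺]²) = 1/(1 + 10^+1.69 + 10^+0.45) = 0.01894
DIC = [CO2*]/α₀ = 1.403×10^-4 / 0.01894 = 7.406 mmol/kg
CA = (α₁ + 2α₂)·DIC = (0.9277 + 2×0.05338) × 7.406 = 7.66 mmol/kg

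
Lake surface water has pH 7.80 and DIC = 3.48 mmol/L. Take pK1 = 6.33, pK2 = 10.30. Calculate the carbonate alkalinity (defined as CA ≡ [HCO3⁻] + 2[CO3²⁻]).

CA = [HCO3⁻] + 2[CO3²⁻] = (α₁ + 2α₂)·DIC
At pH 7.80: [H⁺]/K1 = 10^-1.47 = 0.033884, K2/[H⁺] = 10^-2.50 = 0.0031623
α₁ = 1/(1 + 0.033884 + 0.0031623) = 1/1.0370 = 0.9643; α₂ = α₁·K2/[H⁺] = 0.003049
α₁ + 2α₂ = 0.9704
CA = 0.9704 × 3.48 = 3.38 mmol/L

CA = 3.38 mmol/L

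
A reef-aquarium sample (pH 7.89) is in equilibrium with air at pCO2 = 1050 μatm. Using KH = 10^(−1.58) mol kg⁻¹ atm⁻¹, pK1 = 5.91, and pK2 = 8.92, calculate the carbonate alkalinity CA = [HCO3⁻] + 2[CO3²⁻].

[CO2*] = KH · pCO2 = 10^(−1.58) × 1050×10^-6 = 2.762×10^-5 mol/kg
α₀ = 1/(1 + K1/[H⁺] + K1K2/[H⁺]²) = 1/(1 + 10^+1.98 + 10^+0.95) = 0.009487
DIC = [CO2*]/α₀ = 2.762×10^-5 / 0.009487 = 2.911 mmol/kg
CA = (α₁ + 2α₂)·DIC = (0.9060 + 2×0.08455) × 2.911 = 3.13 mmol/kg

CA = 3.13 mmol/kg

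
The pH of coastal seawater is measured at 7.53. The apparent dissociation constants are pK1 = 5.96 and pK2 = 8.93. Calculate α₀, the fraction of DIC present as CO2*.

α₀ = 1 / (1 + K1/[H⁺] + K1K2/[H⁺]²) = 1 / (1 + 10^+1.57 + 10^+0.17)
   = 1 / (1 + 37.154 + 1.4791) = 1/39.633 = 0.02523

α₀ = 0.0252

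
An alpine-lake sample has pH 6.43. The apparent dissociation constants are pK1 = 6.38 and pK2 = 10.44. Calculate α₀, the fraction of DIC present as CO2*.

α₀ = 1 / (1 + K1/[H⁺] + K1K2/[H⁺]²) = 1 / (1 + 10^+0.05 + 10^-3.96)
   = 1 / (1 + 1.1220 + 0.00010965) = 1/2.1221 = 0.4712

α₀ = 0.471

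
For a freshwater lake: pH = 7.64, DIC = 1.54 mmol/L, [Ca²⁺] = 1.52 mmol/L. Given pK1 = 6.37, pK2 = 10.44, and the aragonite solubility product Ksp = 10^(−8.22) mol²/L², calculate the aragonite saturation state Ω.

Ω = 0.583

α₂ = 1 / (1 + [H⁺]/K2 + [H⁺]²/(K1K2)) = 1 / (1 + 10^+2.80 + 10^+1.53)
   = 1 / (1 + 630.96 + 33.884) = 1/665.84 = 0.001502
[CO3²⁻] = α₂ × DIC = 0.001502 × 1.54 = 0.002313 mmol/L = 2.313 μmol/L
Ksp = 10^(−8.22) = 6.026×10^-9
Ω = [Ca²⁺][CO3²⁻]/Ksp = (1.52×10^-3)(2.313×10^-6) / 6.026×10^-9 = 0.583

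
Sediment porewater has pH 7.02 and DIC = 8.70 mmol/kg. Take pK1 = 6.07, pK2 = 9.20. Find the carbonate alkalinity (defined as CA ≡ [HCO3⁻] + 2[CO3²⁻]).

CA = 7.88 mmol/kg

CA = [HCO3⁻] + 2[CO3²⁻] = (α₁ + 2α₂)·DIC
At pH 7.02: [H⁺]/K1 = 10^-0.95 = 0.11220, K2/[H⁺] = 10^-2.18 = 0.0066069
α₁ = 1/(1 + 0.11220 + 0.0066069) = 1/1.1188 = 0.8938; α₂ = α₁·K2/[H⁺] = 0.005905
α₁ + 2α₂ = 0.9056
CA = 0.9056 × 8.70 = 7.88 mmol/kg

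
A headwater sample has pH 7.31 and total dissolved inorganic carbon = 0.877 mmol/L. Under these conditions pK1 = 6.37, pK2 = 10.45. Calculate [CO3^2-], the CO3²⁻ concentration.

α₂ = 1 / (1 + [H⁺]/K2 + [H⁺]²/(K1K2)) = 1 / (1 + 10^+3.14 + 10^+2.20)
   = 1 / (1 + 1380.4 + 158.49) = 1/1539.9 = 0.0006494
[CO3²⁻] = α₂ × DIC = 0.0006494 × 0.877 = 0.000570 mmol/L = 0.570 μmol/L

[CO3²⁻] = 0.570 μmol/L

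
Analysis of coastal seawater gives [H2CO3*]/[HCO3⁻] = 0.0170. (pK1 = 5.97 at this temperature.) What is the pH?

pH = 7.74

From K1 = [H⁺][HCO3⁻]/[H2CO3*]:  pH = pK1 − log₁₀([H2CO3*]/[HCO3⁻])
log₁₀(0.0170) = -1.770
pH = 5.97 − (-1.770) = 7.74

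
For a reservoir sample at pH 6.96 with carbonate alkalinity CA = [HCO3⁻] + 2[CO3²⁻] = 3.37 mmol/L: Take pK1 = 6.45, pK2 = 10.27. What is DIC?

CA = [HCO3⁻] + 2[CO3²⁻] = (α₁ + 2α₂)·DIC
At pH 6.96: [H⁺]/K1 = 10^-0.51 = 0.30903, K2/[H⁺] = 10^-3.31 = 0.00048978
α₁ = 1/(1 + 0.30903 + 0.00048978) = 1/1.3095 = 0.7636; α₂ = α₁·K2/[H⁺] = 0.0003740
α₁ + 2α₂ = 0.7644
DIC = CA / (α₁ + 2α₂) = 3.37 / 0.7644 = 4.41 mmol/L

DIC = 4.41 mmol/L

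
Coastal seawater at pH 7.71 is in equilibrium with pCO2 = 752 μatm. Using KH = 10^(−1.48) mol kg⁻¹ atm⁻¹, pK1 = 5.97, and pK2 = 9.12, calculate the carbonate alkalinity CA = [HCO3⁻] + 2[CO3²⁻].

CA = 1.47 mmol/kg

[CO2*] = KH · pCO2 = 10^(−1.48) × 752×10^-6 = 2.490×10^-5 mol/kg
α₀ = 1/(1 + K1/[H⁺] + K1K2/[H⁺]²) = 1/(1 + 10^+1.74 + 10^+0.33) = 0.01721
DIC = [CO2*]/α₀ = 2.490×10^-5 / 0.01721 = 1.447 mmol/kg
CA = (α₁ + 2α₂)·DIC = (0.9460 + 2×0.03680) × 1.447 = 1.47 mmol/kg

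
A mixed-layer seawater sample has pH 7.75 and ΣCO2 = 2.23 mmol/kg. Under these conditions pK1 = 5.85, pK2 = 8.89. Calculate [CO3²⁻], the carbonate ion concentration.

[CO3²⁻] = 0.149 mmol/kg

α₂ = 1 / (1 + [H⁺]/K2 + [H⁺]²/(K1K2)) = 1 / (1 + 10^+1.14 + 10^-0.76)
   = 1 / (1 + 13.804 + 0.17378) = 1/14.978 = 0.06677
[CO3²⁻] = α₂ × DIC = 0.06677 × 2.23 = 0.149 mmol/kg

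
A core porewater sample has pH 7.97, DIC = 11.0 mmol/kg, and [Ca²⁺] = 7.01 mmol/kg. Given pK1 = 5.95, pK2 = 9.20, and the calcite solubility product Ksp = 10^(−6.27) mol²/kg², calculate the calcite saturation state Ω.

Ω = 7.91

α₂ = 1 / (1 + [H⁺]/K2 + [H⁺]²/(K1K2)) = 1 / (1 + 10^+1.23 + 10^-0.79)
   = 1 / (1 + 16.982 + 0.16218) = 1/18.145 = 0.05511
[CO3²⁻] = α₂ × DIC = 0.05511 × 11.0 = 0.6062 mmol/kg
Ksp = 10^(−6.27) = 5.370×10^-7
Ω = [Ca²⁺][CO3²⁻]/Ksp = (7.01×10^-3)(6.062×10^-4) / 5.370×10^-7 = 7.91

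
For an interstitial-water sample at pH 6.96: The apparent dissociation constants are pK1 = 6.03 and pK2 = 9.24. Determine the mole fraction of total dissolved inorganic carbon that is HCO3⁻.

α₁ = 0.891

α₁ = 1 / (1 + [H⁺]/K1 + K2/[H⁺]) = 1 / (1 + 10^-0.93 + 10^-2.28)
   = 1 / (1 + 0.11749 + 0.0052481) = 1/1.1227 = 0.8907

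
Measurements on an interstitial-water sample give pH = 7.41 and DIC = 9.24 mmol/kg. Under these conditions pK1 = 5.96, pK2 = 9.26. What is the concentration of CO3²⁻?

α₂ = 1 / (1 + [H⁺]/K2 + [H⁺]²/(K1K2)) = 1 / (1 + 10^+1.85 + 10^+0.40)
   = 1 / (1 + 70.795 + 2.5119) = 1/74.306 = 0.01346
[CO3²⁻] = α₂ × DIC = 0.01346 × 9.24 = 0.124 mmol/kg

[CO3²⁻] = 0.124 mmol/kg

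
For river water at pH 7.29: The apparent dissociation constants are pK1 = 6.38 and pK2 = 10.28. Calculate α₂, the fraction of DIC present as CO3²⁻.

α₂ = 0.000910

α₂ = 1 / (1 + [H⁺]/K2 + [H⁺]²/(K1K2)) = 1 / (1 + 10^+2.99 + 10^+2.08)
   = 1 / (1 + 977.24 + 120.23) = 1/1098.5 = 0.0009104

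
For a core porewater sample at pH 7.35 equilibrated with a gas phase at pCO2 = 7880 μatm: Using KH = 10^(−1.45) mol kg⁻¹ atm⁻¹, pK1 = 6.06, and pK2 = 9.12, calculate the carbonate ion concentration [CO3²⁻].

[CO3²⁻] = 0.0926 mmol/kg

[CO2*] = KH · pCO2 = 10^(−1.45) × 7880×10^-6 = 2.796×10^-4 mol/kg
α₀ = 1/(1 + K1/[H⁺] + K1K2/[H⁺]²) = 1/(1 + 10^+1.29 + 10^-0.48) = 0.04801
DIC = [CO2*]/α₀ = 2.796×10^-4 / 0.04801 = 5.824 mmol/kg
[CO3²⁻] = α₂·DIC; α₂ = 0.01590, so [CO3²⁻] = 0.01590 × 5.824 = 0.0926 mmol/kg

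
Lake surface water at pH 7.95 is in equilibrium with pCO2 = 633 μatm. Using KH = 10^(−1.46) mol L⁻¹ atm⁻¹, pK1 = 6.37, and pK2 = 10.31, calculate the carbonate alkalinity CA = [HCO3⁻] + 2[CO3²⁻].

CA = 0.842 mmol/L

[CO2*] = KH · pCO2 = 10^(−1.46) × 633×10^-6 = 2.195×10^-5 mol/L
α₀ = 1/(1 + K1/[H⁺] + K1K2/[H⁺]²) = 1/(1 + 10^+1.58 + 10^-0.78) = 0.02552
DIC = [CO2*]/α₀ = 2.195×10^-5 / 0.02552 = 0.8600 mmol/L
CA = (α₁ + 2α₂)·DIC = (0.9702 + 2×0.004235) × 0.8600 = 0.842 mmol/L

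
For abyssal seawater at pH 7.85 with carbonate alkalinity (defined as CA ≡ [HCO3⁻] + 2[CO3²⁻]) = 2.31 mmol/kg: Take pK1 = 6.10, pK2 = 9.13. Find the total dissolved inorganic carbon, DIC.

DIC = 2.24 mmol/kg

CA = [HCO3⁻] + 2[CO3²⁻] = (α₁ + 2α₂)·DIC
At pH 7.85: [H⁺]/K1 = 10^-1.75 = 0.017783, K2/[H⁺] = 10^-1.28 = 0.052481
α₁ = 1/(1 + 0.017783 + 0.052481) = 1/1.0703 = 0.9343; α₂ = α₁·K2/[H⁺] = 0.04904
α₁ + 2α₂ = 1.0324
DIC = CA / (α₁ + 2α₂) = 2.31 / 1.0324 = 2.24 mmol/kg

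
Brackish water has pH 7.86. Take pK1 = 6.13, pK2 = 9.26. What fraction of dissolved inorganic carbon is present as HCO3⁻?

α₁ = 1 / (1 + [H⁺]/K1 + K2/[H⁺]) = 1 / (1 + 10^-1.73 + 10^-1.40)
   = 1 / (1 + 0.018621 + 0.039811) = 1/1.0584 = 0.9448

α₁ = 0.945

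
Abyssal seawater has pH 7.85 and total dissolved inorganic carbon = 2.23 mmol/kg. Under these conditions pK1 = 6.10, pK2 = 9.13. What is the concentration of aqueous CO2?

α₀ = 1 / (1 + K1/[H⁺] + K1K2/[H⁺]²) = 1 / (1 + 10^+1.75 + 10^+0.47)
   = 1 / (1 + 56.234 + 2.9512) = 1/60.185 = 0.01662
[CO2*] = α₀ × DIC = 0.01662 × 2.23 = 0.0371 mmol/kg

[CO2*] = 0.0371 mmol/kg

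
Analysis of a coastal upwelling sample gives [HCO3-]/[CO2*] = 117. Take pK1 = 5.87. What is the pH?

From K1 = [H⁺][HCO3-]/[CO2*]:  pH = pK1 + log₁₀([HCO3-]/[CO2*])
log₁₀(117) = +2.068
pH = 5.87 + (+2.068) = 7.94

pH = 7.94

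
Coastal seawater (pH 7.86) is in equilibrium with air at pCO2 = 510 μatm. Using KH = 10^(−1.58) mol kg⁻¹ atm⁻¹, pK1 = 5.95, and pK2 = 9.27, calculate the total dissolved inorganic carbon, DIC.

DIC = 1.15 mmol/kg

[CO2*] = KH · pCO2 = 10^(−1.58) × 510×10^-6 = 1.341×10^-5 mol/kg
α₀ = 1/(1 + K1/[H⁺] + K1K2/[H⁺]²) = 1/(1 + 10^+1.91 + 10^+0.50) = 0.01170
DIC = [CO2*]/α₀ = 1.341×10^-5 / 0.01170 = 1.15 mmol/kg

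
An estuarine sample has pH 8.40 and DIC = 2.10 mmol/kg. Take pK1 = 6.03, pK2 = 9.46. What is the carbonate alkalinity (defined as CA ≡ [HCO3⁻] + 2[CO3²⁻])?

CA = [HCO3⁻] + 2[CO3²⁻] = (α₁ + 2α₂)·DIC
At pH 8.40: [H⁺]/K1 = 10^-2.37 = 0.0042658, K2/[H⁺] = 10^-1.06 = 0.087096
α₁ = 1/(1 + 0.0042658 + 0.087096) = 1/1.0914 = 0.9163; α₂ = α₁·K2/[H⁺] = 0.07981
α₁ + 2α₂ = 1.0759
CA = 1.0759 × 2.10 = 2.26 mmol/kg

CA = 2.26 mmol/kg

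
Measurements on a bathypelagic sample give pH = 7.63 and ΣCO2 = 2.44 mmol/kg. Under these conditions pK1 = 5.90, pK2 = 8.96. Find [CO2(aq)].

α₀ = 1 / (1 + K1/[H⁺] + K1K2/[H⁺]²) = 1 / (1 + 10^+1.73 + 10^+0.40)
   = 1 / (1 + 53.703 + 2.5119) = 1/57.215 = 0.01748
[CO2*] = α₀ × DIC = 0.01748 × 2.44 = 0.0426 mmol/kg

[CO2*] = 0.0426 mmol/kg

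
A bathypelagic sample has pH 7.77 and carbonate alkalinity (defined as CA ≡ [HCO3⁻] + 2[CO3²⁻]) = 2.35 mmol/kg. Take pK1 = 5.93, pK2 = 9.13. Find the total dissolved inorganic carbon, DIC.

DIC = 2.29 mmol/kg

CA = [HCO3⁻] + 2[CO3²⁻] = (α₁ + 2α₂)·DIC
At pH 7.77: [H⁺]/K1 = 10^-1.84 = 0.014454, K2/[H⁺] = 10^-1.36 = 0.043652
α₁ = 1/(1 + 0.014454 + 0.043652) = 1/1.0581 = 0.9451; α₂ = α₁·K2/[H⁺] = 0.04125
α₁ + 2α₂ = 1.0276
DIC = CA / (α₁ + 2α₂) = 2.35 / 1.0276 = 2.29 mmol/kg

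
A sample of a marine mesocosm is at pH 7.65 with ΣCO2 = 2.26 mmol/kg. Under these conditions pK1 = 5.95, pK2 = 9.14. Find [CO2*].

[CO2*] = 0.0429 mmol/kg

α₀ = 1 / (1 + K1/[H⁺] + K1K2/[H⁺]²) = 1 / (1 + 10^+1.70 + 10^+0.21)
   = 1 / (1 + 50.119 + 1.6218) = 1/52.741 = 0.01896
[CO2*] = α₀ × DIC = 0.01896 × 2.26 = 0.0429 mmol/kg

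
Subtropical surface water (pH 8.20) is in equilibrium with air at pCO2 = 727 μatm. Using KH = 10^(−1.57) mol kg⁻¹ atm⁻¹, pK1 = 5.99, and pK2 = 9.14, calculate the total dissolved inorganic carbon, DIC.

[CO2*] = KH · pCO2 = 10^(−1.57) × 727×10^-6 = 1.957×10^-5 mol/kg
α₀ = 1/(1 + K1/[H⁺] + K1K2/[H⁺]²) = 1/(1 + 10^+2.21 + 10^+1.27) = 0.005500
DIC = [CO2*]/α₀ = 1.957×10^-5 / 0.005500 = 3.56 mmol/kg

DIC = 3.56 mmol/kg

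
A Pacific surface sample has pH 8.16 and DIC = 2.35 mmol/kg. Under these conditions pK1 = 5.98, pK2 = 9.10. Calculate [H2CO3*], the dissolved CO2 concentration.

α₀ = 1 / (1 + K1/[H⁺] + K1K2/[H⁺]²) = 1 / (1 + 10^+2.18 + 10^+1.24)
   = 1 / (1 + 151.36 + 17.378) = 1/169.73 = 0.005892
[CO2*] = α₀ × DIC = 0.005892 × 2.35 = 0.0138 mmol/kg = 13.8 μmol/kg

[CO2*] = 13.8 μmol/kg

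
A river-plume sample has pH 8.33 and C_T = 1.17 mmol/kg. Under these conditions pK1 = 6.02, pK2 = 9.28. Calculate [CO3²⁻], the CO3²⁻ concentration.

α₂ = 1 / (1 + [H⁺]/K2 + [H⁺]²/(K1K2)) = 1 / (1 + 10^+0.95 + 10^-1.36)
   = 1 / (1 + 8.9125 + 0.043652) = 1/9.9562 = 0.1004
[CO3²⁻] = α₂ × DIC = 0.1004 × 1.17 = 0.118 mmol/kg

[CO3²⁻] = 0.118 mmol/kg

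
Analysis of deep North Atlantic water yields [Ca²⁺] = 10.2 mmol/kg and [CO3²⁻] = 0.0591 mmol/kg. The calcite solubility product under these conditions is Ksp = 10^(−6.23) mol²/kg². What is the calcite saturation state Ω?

Ksp = 10^(−6.23) = 5.888×10^-7
Ω = [Ca²⁺][CO3²⁻]/Ksp = (10.2×10^-3)(0.0591×10^-3) / 5.888×10^-7 = 1.02

Ω = 1.02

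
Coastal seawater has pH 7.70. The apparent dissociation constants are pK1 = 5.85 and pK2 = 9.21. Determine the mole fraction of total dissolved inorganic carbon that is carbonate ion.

α₂ = 1 / (1 + [H⁺]/K2 + [H⁺]²/(K1K2)) = 1 / (1 + 10^+1.51 + 10^-0.34)
   = 1 / (1 + 32.359 + 0.45709) = 1/33.816 = 0.02957

α₂ = 0.0296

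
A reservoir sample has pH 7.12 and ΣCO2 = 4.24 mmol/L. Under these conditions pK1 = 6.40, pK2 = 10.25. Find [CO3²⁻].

α₂ = 1 / (1 + [H⁺]/K2 + [H⁺]²/(K1K2)) = 1 / (1 + 10^+3.13 + 10^+2.41)
   = 1 / (1 + 1349.0 + 257.04) = 1/1607.0 = 0.0006223
[CO3²⁻] = α₂ × DIC = 0.0006223 × 4.24 = 0.00264 mmol/L = 2.64 μmol/L

[CO3²⁻] = 2.64 μmol/L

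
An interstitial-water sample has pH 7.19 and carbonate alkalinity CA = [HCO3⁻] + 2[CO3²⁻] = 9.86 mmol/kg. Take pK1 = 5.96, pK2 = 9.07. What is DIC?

DIC = 10.3 mmol/kg

CA = [HCO3⁻] + 2[CO3²⁻] = (α₁ + 2α₂)·DIC
At pH 7.19: [H⁺]/K1 = 10^-1.23 = 0.058884, K2/[H⁺] = 10^-1.88 = 0.013183
α₁ = 1/(1 + 0.058884 + 0.013183) = 1/1.0721 = 0.9328; α₂ = α₁·K2/[H⁺] = 0.01230
α₁ + 2α₂ = 0.9574
DIC = CA / (α₁ + 2α₂) = 9.86 / 0.9574 = 10.3 mmol/kg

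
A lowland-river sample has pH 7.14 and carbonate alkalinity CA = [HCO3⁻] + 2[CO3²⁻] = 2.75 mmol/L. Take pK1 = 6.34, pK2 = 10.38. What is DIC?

CA = [HCO3⁻] + 2[CO3²⁻] = (α₁ + 2α₂)·DIC
At pH 7.14: [H⁺]/K1 = 10^-0.80 = 0.15849, K2/[H⁺] = 10^-3.24 = 0.00057544
α₁ = 1/(1 + 0.15849 + 0.00057544) = 1/1.1591 = 0.8628; α₂ = α₁·K2/[H⁺] = 0.0004965
α₁ + 2α₂ = 0.8638
DIC = CA / (α₁ + 2α₂) = 2.75 / 0.8638 = 3.18 mmol/L

DIC = 3.18 mmol/L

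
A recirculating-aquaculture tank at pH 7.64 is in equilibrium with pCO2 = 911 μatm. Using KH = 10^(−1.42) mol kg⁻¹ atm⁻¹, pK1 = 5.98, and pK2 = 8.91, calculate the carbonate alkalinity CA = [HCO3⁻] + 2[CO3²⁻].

[CO2*] = KH · pCO2 = 10^(−1.42) × 911×10^-6 = 3.464×10^-5 mol/kg
α₀ = 1/(1 + K1/[H⁺] + K1K2/[H⁺]²) = 1/(1 + 10^+1.66 + 10^+0.39) = 0.02034
DIC = [CO2*]/α₀ = 3.464×10^-5 / 0.02034 = 1.703 mmol/kg
CA = (α₁ + 2α₂)·DIC = (0.9297 + 2×0.04993) × 1.703 = 1.75 mmol/kg

CA = 1.75 mmol/kg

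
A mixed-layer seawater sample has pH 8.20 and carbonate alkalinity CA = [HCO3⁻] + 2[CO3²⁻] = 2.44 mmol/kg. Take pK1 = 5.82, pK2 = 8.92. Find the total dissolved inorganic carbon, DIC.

DIC = 2.11 mmol/kg

CA = [HCO3⁻] + 2[CO3²⁻] = (α₁ + 2α₂)·DIC
At pH 8.20: [H⁺]/K1 = 10^-2.38 = 0.0041687, K2/[H⁺] = 10^-0.72 = 0.19055
α₁ = 1/(1 + 0.0041687 + 0.19055) = 1/1.1947 = 0.8370; α₂ = α₁·K2/[H⁺] = 0.1595
α₁ + 2α₂ = 1.1560
DIC = CA / (α₁ + 2α₂) = 2.44 / 1.1560 = 2.11 mmol/kg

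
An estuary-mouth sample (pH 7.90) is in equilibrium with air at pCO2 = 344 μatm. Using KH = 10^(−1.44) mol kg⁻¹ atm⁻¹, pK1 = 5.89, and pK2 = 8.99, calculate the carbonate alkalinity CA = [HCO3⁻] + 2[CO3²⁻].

CA = 1.49 mmol/kg

[CO2*] = KH · pCO2 = 10^(−1.44) × 344×10^-6 = 1.249×10^-5 mol/kg
α₀ = 1/(1 + K1/[H⁺] + K1K2/[H⁺]²) = 1/(1 + 10^+2.01 + 10^+0.92) = 0.008957
DIC = [CO2*]/α₀ = 1.249×10^-5 / 0.008957 = 1.394 mmol/kg
CA = (α₁ + 2α₂)·DIC = (0.9165 + 2×0.07450) × 1.394 = 1.49 mmol/kg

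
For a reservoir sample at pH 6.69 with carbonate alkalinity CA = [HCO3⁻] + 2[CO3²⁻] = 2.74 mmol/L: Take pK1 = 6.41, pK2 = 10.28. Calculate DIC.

CA = [HCO3⁻] + 2[CO3²⁻] = (α₁ + 2α₂)·DIC
At pH 6.69: [H⁺]/K1 = 10^-0.28 = 0.52481, K2/[H⁺] = 10^-3.59 = 0.00025704
α₁ = 1/(1 + 0.52481 + 0.00025704) = 1/1.5251 = 0.6557; α₂ = α₁·K2/[H⁺] = 0.0001685
α₁ + 2α₂ = 0.6560
DIC = CA / (α₁ + 2α₂) = 2.74 / 0.6560 = 4.18 mmol/L

DIC = 4.18 mmol/L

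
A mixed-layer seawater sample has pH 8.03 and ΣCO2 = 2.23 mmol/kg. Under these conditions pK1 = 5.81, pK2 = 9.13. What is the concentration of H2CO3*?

[CO2*] = 12.4 μmol/kg

α₀ = 1 / (1 + K1/[H⁺] + K1K2/[H⁺]²) = 1 / (1 + 10^+2.22 + 10^+1.12)
   = 1 / (1 + 165.96 + 13.183) = 1/180.14 = 0.005551
[CO2*] = α₀ × DIC = 0.005551 × 2.23 = 0.0124 mmol/kg = 12.4 μmol/kg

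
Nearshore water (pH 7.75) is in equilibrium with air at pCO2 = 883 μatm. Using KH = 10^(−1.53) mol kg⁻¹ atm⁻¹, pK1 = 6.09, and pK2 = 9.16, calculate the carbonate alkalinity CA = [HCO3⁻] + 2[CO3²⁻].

[CO2*] = KH · pCO2 = 10^(−1.53) × 883×10^-6 = 2.606×10^-5 mol/kg
α₀ = 1/(1 + K1/[H⁺] + K1K2/[H⁺]²) = 1/(1 + 10^+1.66 + 10^+0.25) = 0.02062
DIC = [CO2*]/α₀ = 2.606×10^-5 / 0.02062 = 1.264 mmol/kg
CA = (α₁ + 2α₂)·DIC = (0.9427 + 2×0.03668) × 1.264 = 1.28 mmol/kg

CA = 1.28 mmol/kg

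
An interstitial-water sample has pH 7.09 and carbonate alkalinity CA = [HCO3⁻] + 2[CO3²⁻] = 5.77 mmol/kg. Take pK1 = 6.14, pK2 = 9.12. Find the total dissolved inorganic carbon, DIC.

DIC = 6.35 mmol/kg

CA = [HCO3⁻] + 2[CO3²⁻] = (α₁ + 2α₂)·DIC
At pH 7.09: [H⁺]/K1 = 10^-0.95 = 0.11220, K2/[H⁺] = 10^-2.03 = 0.0093325
α₁ = 1/(1 + 0.11220 + 0.0093325) = 1/1.1215 = 0.8916; α₂ = α₁·K2/[H⁺] = 0.008321
α₁ + 2α₂ = 0.9083
DIC = CA / (α₁ + 2α₂) = 5.77 / 0.9083 = 6.35 mmol/kg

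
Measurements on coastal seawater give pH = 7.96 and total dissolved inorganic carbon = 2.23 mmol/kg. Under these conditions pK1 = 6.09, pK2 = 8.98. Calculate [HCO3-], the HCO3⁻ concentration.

α₁ = 1 / (1 + [H⁺]/K1 + K2/[H⁺]) = 1 / (1 + 10^-1.87 + 10^-1.02)
   = 1 / (1 + 0.013490 + 0.095499) = 1/1.1090 = 0.9017
[HCO3⁻] = α₁ × DIC = 0.9017 × 2.23 = 2.01 mmol/kg

[HCO3⁻] = 2.01 mmol/kg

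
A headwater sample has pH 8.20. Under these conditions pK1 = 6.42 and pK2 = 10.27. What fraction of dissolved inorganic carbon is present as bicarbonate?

α₁ = 0.976

α₁ = 1 / (1 + [H⁺]/K1 + K2/[H⁺]) = 1 / (1 + 10^-1.78 + 10^-2.07)
   = 1 / (1 + 0.016596 + 0.0085114) = 1/1.0251 = 0.9755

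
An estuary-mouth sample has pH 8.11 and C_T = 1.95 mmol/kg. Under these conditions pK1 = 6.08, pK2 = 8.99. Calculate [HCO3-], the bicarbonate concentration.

α₁ = 1 / (1 + [H⁺]/K1 + K2/[H⁺]) = 1 / (1 + 10^-2.03 + 10^-0.88)
   = 1 / (1 + 0.0093325 + 0.13183) = 1/1.1412 = 0.8763
[HCO3⁻] = α₁ × DIC = 0.8763 × 1.95 = 1.71 mmol/kg

[HCO3⁻] = 1.71 mmol/kg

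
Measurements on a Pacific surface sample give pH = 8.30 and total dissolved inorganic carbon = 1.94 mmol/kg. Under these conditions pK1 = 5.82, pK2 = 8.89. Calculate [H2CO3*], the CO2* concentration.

α₀ = 1 / (1 + K1/[H⁺] + K1K2/[H⁺]²) = 1 / (1 + 10^+2.48 + 10^+1.89)
   = 1 / (1 + 302.00 + 77.625) = 1/380.62 = 0.002627
[CO2*] = α₀ × DIC = 0.002627 × 1.94 = 0.00510 mmol/kg = 5.10 μmol/kg

[CO2*] = 5.10 μmol/kg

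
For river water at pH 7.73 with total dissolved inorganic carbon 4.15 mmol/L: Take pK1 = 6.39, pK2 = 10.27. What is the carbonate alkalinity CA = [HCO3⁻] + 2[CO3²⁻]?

CA = [HCO3⁻] + 2[CO3²⁻] = (α₁ + 2α₂)·DIC
At pH 7.73: [H⁺]/K1 = 10^-1.34 = 0.045709, K2/[H⁺] = 10^-2.54 = 0.0028840
α₁ = 1/(1 + 0.045709 + 0.0028840) = 1/1.0486 = 0.9537; α₂ = α₁·K2/[H⁺] = 0.002750
α₁ + 2α₂ = 0.9592
CA = 0.9592 × 4.15 = 3.98 mmol/L

CA = 3.98 mmol/L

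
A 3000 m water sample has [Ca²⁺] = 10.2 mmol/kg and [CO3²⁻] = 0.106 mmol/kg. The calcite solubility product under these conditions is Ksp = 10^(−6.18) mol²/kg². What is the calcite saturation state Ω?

Ω = 1.64

Ksp = 10^(−6.18) = 6.607×10^-7
Ω = [Ca²⁺][CO3²⁻]/Ksp = (10.2×10^-3)(0.106×10^-3) / 6.607×10^-7 = 1.64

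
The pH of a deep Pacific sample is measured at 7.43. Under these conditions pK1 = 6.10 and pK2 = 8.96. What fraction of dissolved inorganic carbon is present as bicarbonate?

α₁ = 1 / (1 + [H⁺]/K1 + K2/[H⁺]) = 1 / (1 + 10^-1.33 + 10^-1.53)
   = 1 / (1 + 0.046774 + 0.029512) = 1/1.0763 = 0.9291

α₁ = 0.929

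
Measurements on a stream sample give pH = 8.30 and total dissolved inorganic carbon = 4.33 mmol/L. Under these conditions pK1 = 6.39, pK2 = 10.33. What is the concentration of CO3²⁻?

α₂ = 1 / (1 + [H⁺]/K2 + [H⁺]²/(K1K2)) = 1 / (1 + 10^+2.03 + 10^+0.12)
   = 1 / (1 + 107.15 + 1.3183) = 1/109.47 = 0.009135
[CO3²⁻] = α₂ × DIC = 0.009135 × 4.33 = 0.0396 mmol/L

[CO3²⁻] = 0.0396 mmol/L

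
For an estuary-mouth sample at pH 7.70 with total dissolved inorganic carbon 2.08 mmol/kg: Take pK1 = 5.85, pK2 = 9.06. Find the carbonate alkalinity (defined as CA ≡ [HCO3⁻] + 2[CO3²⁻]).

CA = 2.14 mmol/kg

CA = [HCO3⁻] + 2[CO3²⁻] = (α₁ + 2α₂)·DIC
At pH 7.70: [H⁺]/K1 = 10^-1.85 = 0.014125, K2/[H⁺] = 10^-1.36 = 0.043652
α₁ = 1/(1 + 0.014125 + 0.043652) = 1/1.0578 = 0.9454; α₂ = α₁·K2/[H⁺] = 0.04127
α₁ + 2α₂ = 1.0279
CA = 1.0279 × 2.08 = 2.14 mmol/kg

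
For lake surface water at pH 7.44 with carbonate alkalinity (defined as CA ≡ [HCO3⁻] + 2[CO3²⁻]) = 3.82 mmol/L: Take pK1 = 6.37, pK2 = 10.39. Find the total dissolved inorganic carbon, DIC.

DIC = 4.14 mmol/L

CA = [HCO3⁻] + 2[CO3²⁻] = (α₁ + 2α₂)·DIC
At pH 7.44: [H⁺]/K1 = 10^-1.07 = 0.085114, K2/[H⁺] = 10^-2.95 = 0.0011220
α₁ = 1/(1 + 0.085114 + 0.0011220) = 1/1.0862 = 0.9206; α₂ = α₁·K2/[H⁺] = 0.001033
α₁ + 2α₂ = 0.9227
DIC = CA / (α₁ + 2α₂) = 3.82 / 0.9227 = 4.14 mmol/L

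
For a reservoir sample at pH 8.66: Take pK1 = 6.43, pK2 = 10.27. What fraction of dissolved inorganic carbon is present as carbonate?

α₂ = 1 / (1 + [H⁺]/K2 + [H⁺]²/(K1K2)) = 1 / (1 + 10^+1.61 + 10^-0.62)
   = 1 / (1 + 40.738 + 0.23988) = 1/41.978 = 0.02382

α₂ = 0.0238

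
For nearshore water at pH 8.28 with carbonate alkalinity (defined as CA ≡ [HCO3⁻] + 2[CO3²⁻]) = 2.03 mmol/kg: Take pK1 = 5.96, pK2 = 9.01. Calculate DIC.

DIC = 1.76 mmol/kg

CA = [HCO3⁻] + 2[CO3²⁻] = (α₁ + 2α₂)·DIC
At pH 8.28: [H⁺]/K1 = 10^-2.32 = 0.0047863, K2/[H⁺] = 10^-0.73 = 0.18621
α₁ = 1/(1 + 0.0047863 + 0.18621) = 1/1.1910 = 0.8396; α₂ = α₁·K2/[H⁺] = 0.1563
α₁ + 2α₂ = 1.1523
DIC = CA / (α₁ + 2α₂) = 2.03 / 1.1523 = 1.76 mmol/kg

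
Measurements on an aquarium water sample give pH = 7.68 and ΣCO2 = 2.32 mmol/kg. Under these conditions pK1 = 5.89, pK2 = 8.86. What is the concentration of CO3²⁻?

α₂ = 1 / (1 + [H⁺]/K2 + [H⁺]²/(K1K2)) = 1 / (1 + 10^+1.18 + 10^-0.61)
   = 1 / (1 + 15.136 + 0.24547) = 1/16.381 = 0.06105
[CO3²⁻] = α₂ × DIC = 0.06105 × 2.32 = 0.142 mmol/kg

[CO3²⁻] = 0.142 mmol/kg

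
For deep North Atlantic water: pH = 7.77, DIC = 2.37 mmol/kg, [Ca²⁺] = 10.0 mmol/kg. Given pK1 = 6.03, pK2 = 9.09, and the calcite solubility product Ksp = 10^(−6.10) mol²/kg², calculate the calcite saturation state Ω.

Ω = 1.34

α₂ = 1 / (1 + [H⁺]/K2 + [H⁺]²/(K1K2)) = 1 / (1 + 10^+1.32 + 10^-0.42)
   = 1 / (1 + 20.893 + 0.38019) = 1/22.273 = 0.04490
[CO3²⁻] = α₂ × DIC = 0.04490 × 2.37 = 0.1064 mmol/kg
Ksp = 10^(−6.10) = 7.943×10^-7
Ω = [Ca²⁺][CO3²⁻]/Ksp = (10.0×10^-3)(1.064×10^-4) / 7.943×10^-7 = 1.34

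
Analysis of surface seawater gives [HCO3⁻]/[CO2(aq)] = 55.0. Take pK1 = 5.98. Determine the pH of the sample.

From K1 = [H⁺][HCO3⁻]/[CO2(aq)]:  pH = pK1 + log₁₀([HCO3⁻]/[CO2(aq)])
log₁₀(55.0) = +1.740
pH = 5.98 + (+1.740) = 7.72

pH = 7.72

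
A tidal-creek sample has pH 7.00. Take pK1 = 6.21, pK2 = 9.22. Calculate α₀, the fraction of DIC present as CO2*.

α₀ = 0.139

α₀ = 1 / (1 + K1/[H⁺] + K1K2/[H⁺]²) = 1 / (1 + 10^+0.79 + 10^-1.43)
   = 1 / (1 + 6.1660 + 0.037154) = 1/7.2031 = 0.1388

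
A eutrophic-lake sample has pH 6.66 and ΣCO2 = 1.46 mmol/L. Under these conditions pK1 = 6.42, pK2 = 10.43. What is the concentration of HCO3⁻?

[HCO3⁻] = 0.927 mmol/L

α₁ = 1 / (1 + [H⁺]/K1 + K2/[H⁺]) = 1 / (1 + 10^-0.24 + 10^-3.77)
   = 1 / (1 + 0.57544 + 0.00016982) = 1/1.5756 = 0.6347
[HCO3⁻] = α₁ × DIC = 0.6347 × 1.46 = 0.927 mmol/L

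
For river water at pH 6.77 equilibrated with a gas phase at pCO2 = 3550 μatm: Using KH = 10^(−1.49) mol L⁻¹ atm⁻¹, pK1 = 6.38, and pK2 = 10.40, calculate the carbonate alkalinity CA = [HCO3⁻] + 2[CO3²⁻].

CA = 0.282 mmol/L

[CO2*] = KH · pCO2 = 10^(−1.49) × 3550×10^-6 = 1.149×10^-4 mol/L
α₀ = 1/(1 + K1/[H⁺] + K1K2/[H⁺]²) = 1/(1 + 10^+0.39 + 10^-3.24) = 0.2894
DIC = [CO2*]/α₀ = 1.149×10^-4 / 0.2894 = 0.3969 mmol/L
CA = (α₁ + 2α₂)·DIC = (0.7104 + 2×0.0001665) × 0.3969 = 0.282 mmol/L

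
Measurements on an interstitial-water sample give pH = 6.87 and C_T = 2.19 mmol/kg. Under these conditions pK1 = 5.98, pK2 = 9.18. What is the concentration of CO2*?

[CO2*] = 0.249 mmol/kg

α₀ = 1 / (1 + K1/[H⁺] + K1K2/[H⁺]²) = 1 / (1 + 10^+0.89 + 10^-1.42)
   = 1 / (1 + 7.7625 + 0.038019) = 1/8.8005 = 0.1136
[CO2*] = α₀ × DIC = 0.1136 × 2.19 = 0.249 mmol/kg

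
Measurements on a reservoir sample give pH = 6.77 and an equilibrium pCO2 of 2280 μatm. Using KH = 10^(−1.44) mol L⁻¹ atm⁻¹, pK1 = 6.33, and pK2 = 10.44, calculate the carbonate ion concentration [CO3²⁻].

[CO3²⁻] = 0.0487 μmol/L

[CO2*] = KH · pCO2 = 10^(−1.44) × 2280×10^-6 = 8.278×10^-5 mol/L
α₀ = 1/(1 + K1/[H⁺] + K1K2/[H⁺]²) = 1/(1 + 10^+0.44 + 10^-3.23) = 0.2663
DIC = [CO2*]/α₀ = 8.278×10^-5 / 0.2663 = 0.3108 mmol/L
[CO3²⁻] = α₂·DIC; α₂ = 0.0001568, so [CO3²⁻] = 0.0001568 × 0.3108 = 4.87×10^-5 mmol/L = 0.0487 μmol/L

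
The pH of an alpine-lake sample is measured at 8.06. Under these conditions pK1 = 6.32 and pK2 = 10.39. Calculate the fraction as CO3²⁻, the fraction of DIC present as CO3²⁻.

α₂ = 0.00457

α₂ = 1 / (1 + [H⁺]/K2 + [H⁺]²/(K1K2)) = 1 / (1 + 10^+2.33 + 10^+0.59)
   = 1 / (1 + 213.80 + 3.8905) = 1/218.69 = 0.004573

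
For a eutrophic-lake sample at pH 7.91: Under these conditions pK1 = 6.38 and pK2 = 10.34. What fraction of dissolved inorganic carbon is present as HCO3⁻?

α₁ = 0.968

α₁ = 1 / (1 + [H⁺]/K1 + K2/[H⁺]) = 1 / (1 + 10^-1.53 + 10^-2.43)
   = 1 / (1 + 0.029512 + 0.0037154) = 1/1.0332 = 0.9678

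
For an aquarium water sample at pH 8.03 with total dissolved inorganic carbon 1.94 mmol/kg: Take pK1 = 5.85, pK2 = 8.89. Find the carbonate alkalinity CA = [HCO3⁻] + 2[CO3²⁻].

CA = 2.16 mmol/kg

CA = [HCO3⁻] + 2[CO3²⁻] = (α₁ + 2α₂)·DIC
At pH 8.03: [H⁺]/K1 = 10^-2.18 = 0.0066069, K2/[H⁺] = 10^-0.86 = 0.13804
α₁ = 1/(1 + 0.0066069 + 0.13804) = 1/1.1446 = 0.8736; α₂ = α₁·K2/[H⁺] = 0.1206
α₁ + 2α₂ = 1.1148
CA = 1.1148 × 1.94 = 2.16 mmol/kg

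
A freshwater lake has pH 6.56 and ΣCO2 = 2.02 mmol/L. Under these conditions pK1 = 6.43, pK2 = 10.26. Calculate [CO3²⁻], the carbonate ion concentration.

α₂ = 1 / (1 + [H⁺]/K2 + [H⁺]²/(K1K2)) = 1 / (1 + 10^+3.70 + 10^+3.57)
   = 1 / (1 + 5011.9 + 3715.4) = 1/8728.2 = 0.0001146
[CO3²⁻] = α₂ × DIC = 0.0001146 × 2.02 = 0.000231 mmol/L = 0.231 μmol/L

[CO3²⁻] = 0.231 μmol/L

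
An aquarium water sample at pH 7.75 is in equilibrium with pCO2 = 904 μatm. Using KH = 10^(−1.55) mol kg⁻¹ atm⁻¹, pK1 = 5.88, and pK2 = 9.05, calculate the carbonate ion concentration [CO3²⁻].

[CO3²⁻] = 0.0947 mmol/kg

[CO2*] = KH · pCO2 = 10^(−1.55) × 904×10^-6 = 2.548×10^-5 mol/kg
α₀ = 1/(1 + K1/[H⁺] + K1K2/[H⁺]²) = 1/(1 + 10^+1.87 + 10^+0.57) = 0.01268
DIC = [CO2*]/α₀ = 2.548×10^-5 / 0.01268 = 2.009 mmol/kg
[CO3²⁻] = α₂·DIC; α₂ = 0.04712, so [CO3²⁻] = 0.04712 × 2.009 = 0.0947 mmol/kg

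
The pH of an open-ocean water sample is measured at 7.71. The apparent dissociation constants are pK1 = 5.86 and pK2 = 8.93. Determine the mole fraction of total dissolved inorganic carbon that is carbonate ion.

α₂ = 0.0561

α₂ = 1 / (1 + [H⁺]/K2 + [H⁺]²/(K1K2)) = 1 / (1 + 10^+1.22 + 10^-0.63)
   = 1 / (1 + 16.596 + 0.23442) = 1/17.830 = 0.05608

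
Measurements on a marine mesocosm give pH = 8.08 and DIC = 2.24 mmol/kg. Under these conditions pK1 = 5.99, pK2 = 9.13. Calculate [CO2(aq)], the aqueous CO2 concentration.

[CO2*] = 16.6 μmol/kg

α₀ = 1 / (1 + K1/[H⁺] + K1K2/[H⁺]²) = 1 / (1 + 10^+2.09 + 10^+1.04)
   = 1 / (1 + 123.03 + 10.965) = 1/134.99 = 0.007408
[CO2*] = α₀ × DIC = 0.007408 × 2.24 = 0.0166 mmol/kg = 16.6 μmol/kg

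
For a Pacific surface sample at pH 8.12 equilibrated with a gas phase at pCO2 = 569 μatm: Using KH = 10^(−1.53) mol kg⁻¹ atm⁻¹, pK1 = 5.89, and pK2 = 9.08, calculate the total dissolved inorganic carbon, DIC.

DIC = 3.18 mmol/kg

[CO2*] = KH · pCO2 = 10^(−1.53) × 569×10^-6 = 1.679×10^-5 mol/kg
α₀ = 1/(1 + K1/[H⁺] + K1K2/[H⁺]²) = 1/(1 + 10^+2.23 + 10^+1.27) = 0.005279
DIC = [CO2*]/α₀ = 1.679×10^-5 / 0.005279 = 3.18 mmol/kg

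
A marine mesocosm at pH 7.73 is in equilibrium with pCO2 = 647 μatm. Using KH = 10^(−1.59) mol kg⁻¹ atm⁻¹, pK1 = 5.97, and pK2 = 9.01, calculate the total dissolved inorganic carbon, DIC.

[CO2*] = KH · pCO2 = 10^(−1.59) × 647×10^-6 = 1.663×10^-5 mol/kg
α₀ = 1/(1 + K1/[H⁺] + K1K2/[H⁺]²) = 1/(1 + 10^+1.76 + 10^+0.48) = 0.01624
DIC = [CO2*]/α₀ = 1.663×10^-5 / 0.01624 = 1.02 mmol/kg

DIC = 1.02 mmol/kg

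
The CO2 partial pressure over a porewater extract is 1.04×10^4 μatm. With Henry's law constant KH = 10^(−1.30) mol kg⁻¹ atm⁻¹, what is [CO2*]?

[CO2*] = 521 μmol/kg

KH = 10^(−1.30) = 5.012×10^-2 mol kg⁻¹ atm⁻¹
[CO2*] = KH · pCO2 = 5.012×10^-2 × 1.04×10^4×10^-6 atm = 5.21×10^-4 mol/kg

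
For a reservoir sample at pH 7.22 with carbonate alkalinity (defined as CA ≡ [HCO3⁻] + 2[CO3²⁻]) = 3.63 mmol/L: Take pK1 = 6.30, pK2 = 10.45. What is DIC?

DIC = 4.06 mmol/L

CA = [HCO3⁻] + 2[CO3²⁻] = (α₁ + 2α₂)·DIC
At pH 7.22: [H⁺]/K1 = 10^-0.92 = 0.12023, K2/[H⁺] = 10^-3.23 = 0.00058884
α₁ = 1/(1 + 0.12023 + 0.00058884) = 1/1.1208 = 0.8922; α₂ = α₁·K2/[H⁺] = 0.0005254
α₁ + 2α₂ = 0.8933
DIC = CA / (α₁ + 2α₂) = 3.63 / 0.8933 = 4.06 mmol/L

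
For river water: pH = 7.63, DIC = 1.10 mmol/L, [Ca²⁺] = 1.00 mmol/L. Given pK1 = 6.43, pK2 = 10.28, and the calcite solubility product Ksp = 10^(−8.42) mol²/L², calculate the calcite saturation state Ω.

Ω = 0.608

α₂ = 1 / (1 + [H⁺]/K2 + [H⁺]²/(K1K2)) = 1 / (1 + 10^+2.65 + 10^+1.45)
   = 1 / (1 + 446.68 + 28.184) = 1/475.87 = 0.002101
[CO3²⁻] = α₂ × DIC = 0.002101 × 1.10 = 0.002312 mmol/L = 2.312 μmol/L
Ksp = 10^(−8.42) = 3.802×10^-9
Ω = [Ca²⁺][CO3²⁻]/Ksp = (1.00×10^-3)(2.312×10^-6) / 3.802×10^-9 = 0.608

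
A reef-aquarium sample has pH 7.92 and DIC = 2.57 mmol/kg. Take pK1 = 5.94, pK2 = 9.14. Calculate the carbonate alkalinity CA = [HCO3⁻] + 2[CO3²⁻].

CA = 2.69 mmol/kg

CA = [HCO3⁻] + 2[CO3²⁻] = (α₁ + 2α₂)·DIC
At pH 7.92: [H⁺]/K1 = 10^-1.98 = 0.010471, K2/[H⁺] = 10^-1.22 = 0.060256
α₁ = 1/(1 + 0.010471 + 0.060256) = 1/1.0707 = 0.9339; α₂ = α₁·K2/[H⁺] = 0.05628
α₁ + 2α₂ = 1.0465
CA = 1.0465 × 2.57 = 2.69 mmol/kg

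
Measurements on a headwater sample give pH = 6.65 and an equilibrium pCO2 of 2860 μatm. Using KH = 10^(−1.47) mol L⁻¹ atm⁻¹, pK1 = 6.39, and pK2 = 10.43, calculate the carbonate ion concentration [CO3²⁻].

[CO2*] = KH · pCO2 = 10^(−1.47) × 2860×10^-6 = 9.691×10^-5 mol/L
α₀ = 1/(1 + K1/[H⁺] + K1K2/[H⁺]²) = 1/(1 + 10^+0.26 + 10^-3.52) = 0.3546
DIC = [CO2*]/α₀ = 9.691×10^-5 / 0.3546 = 0.2733 mmol/L
[CO3²⁻] = α₂·DIC; α₂ = 0.0001071, so [CO3²⁻] = 0.0001071 × 0.2733 = 2.93×10^-5 mmol/L = 0.0293 μmol/L

[CO3²⁻] = 0.0293 μmol/L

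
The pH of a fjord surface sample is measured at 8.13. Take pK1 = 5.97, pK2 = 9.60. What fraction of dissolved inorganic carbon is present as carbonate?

α₂ = 1 / (1 + [H⁺]/K2 + [H⁺]²/(K1K2)) = 1 / (1 + 10^+1.47 + 10^-0.69)
   = 1 / (1 + 29.512 + 0.20417) = 1/30.716 = 0.03256

α₂ = 0.0326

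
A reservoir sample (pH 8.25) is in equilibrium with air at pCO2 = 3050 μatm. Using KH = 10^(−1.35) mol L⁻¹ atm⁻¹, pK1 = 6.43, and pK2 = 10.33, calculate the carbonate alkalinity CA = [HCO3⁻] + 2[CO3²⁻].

[CO2*] = KH · pCO2 = 10^(−1.35) × 3050×10^-6 = 1.362×10^-4 mol/L
α₀ = 1/(1 + K1/[H⁺] + K1K2/[H⁺]²) = 1/(1 + 10^+1.82 + 10^-0.26) = 0.01479
DIC = [CO2*]/α₀ = 1.362×10^-4 / 0.01479 = 9.212 mmol/L
CA = (α₁ + 2α₂)·DIC = (0.9771 + 2×0.008127) × 9.212 = 9.15 mmol/L

CA = 9.15 mmol/L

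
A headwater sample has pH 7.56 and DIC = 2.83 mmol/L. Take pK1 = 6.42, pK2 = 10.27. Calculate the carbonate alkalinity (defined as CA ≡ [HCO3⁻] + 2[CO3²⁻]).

CA = 2.64 mmol/L

CA = [HCO3⁻] + 2[CO3²⁻] = (α₁ + 2α₂)·DIC
At pH 7.56: [H⁺]/K1 = 10^-1.14 = 0.072444, K2/[H⁺] = 10^-2.71 = 0.0019498
α₁ = 1/(1 + 0.072444 + 0.0019498) = 1/1.0744 = 0.9308; α₂ = α₁·K2/[H⁺] = 0.001815
α₁ + 2α₂ = 0.9344
CA = 0.9344 × 2.83 = 2.64 mmol/L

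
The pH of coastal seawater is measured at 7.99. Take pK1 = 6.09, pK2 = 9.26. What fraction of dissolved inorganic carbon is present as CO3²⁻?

α₂ = 1 / (1 + [H⁺]/K2 + [H⁺]²/(K1K2)) = 1 / (1 + 10^+1.27 + 10^-0.63)
   = 1 / (1 + 18.621 + 0.23442) = 1/19.855 = 0.05036

α₂ = 0.0504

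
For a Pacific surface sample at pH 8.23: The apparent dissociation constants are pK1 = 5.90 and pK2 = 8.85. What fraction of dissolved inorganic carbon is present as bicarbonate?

α₁ = 1 / (1 + [H⁺]/K1 + K2/[H⁺]) = 1 / (1 + 10^-2.33 + 10^-0.62)
   = 1 / (1 + 0.0046774 + 0.23988) = 1/1.2446 = 0.8035

α₁ = 0.803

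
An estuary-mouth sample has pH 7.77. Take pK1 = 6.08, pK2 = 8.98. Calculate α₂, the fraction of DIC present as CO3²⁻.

α₂ = 1 / (1 + [H⁺]/K2 + [H⁺]²/(K1K2)) = 1 / (1 + 10^+1.21 + 10^-0.48)
   = 1 / (1 + 16.218 + 0.33113) = 1/17.549 = 0.05698

α₂ = 0.0570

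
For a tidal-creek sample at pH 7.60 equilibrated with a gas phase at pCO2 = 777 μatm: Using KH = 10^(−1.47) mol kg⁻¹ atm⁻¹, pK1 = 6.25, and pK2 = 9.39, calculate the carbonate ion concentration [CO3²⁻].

[CO3²⁻] = 9.56 μmol/kg

[CO2*] = KH · pCO2 = 10^(−1.47) × 777×10^-6 = 2.633×10^-5 mol/kg
α₀ = 1/(1 + K1/[H⁺] + K1K2/[H⁺]²) = 1/(1 + 10^+1.35 + 10^-0.44) = 0.04210
DIC = [CO2*]/α₀ = 2.633×10^-5 / 0.04210 = 0.6253 mmol/kg
[CO3²⁻] = α₂·DIC; α₂ = 0.01529, so [CO3²⁻] = 0.01529 × 0.6253 = 0.00956 mmol/kg = 9.56 μmol/kg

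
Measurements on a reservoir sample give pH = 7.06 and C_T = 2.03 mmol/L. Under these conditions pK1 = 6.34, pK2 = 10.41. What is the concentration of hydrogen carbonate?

[HCO3⁻] = 1.70 mmol/L

α₁ = 1 / (1 + [H⁺]/K1 + K2/[H⁺]) = 1 / (1 + 10^-0.72 + 10^-3.35)
   = 1 / (1 + 0.19055 + 0.00044668) = 1/1.1910 = 0.8396
[HCO3⁻] = α₁ × DIC = 0.8396 × 2.03 = 1.70 mmol/L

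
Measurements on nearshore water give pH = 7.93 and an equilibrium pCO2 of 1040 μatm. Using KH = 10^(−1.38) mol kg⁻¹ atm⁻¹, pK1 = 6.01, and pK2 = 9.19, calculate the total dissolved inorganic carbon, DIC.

DIC = 3.85 mmol/kg

[CO2*] = KH · pCO2 = 10^(−1.38) × 1040×10^-6 = 4.335×10^-5 mol/kg
α₀ = 1/(1 + K1/[H⁺] + K1K2/[H⁺]²) = 1/(1 + 10^+1.92 + 10^+0.66) = 0.01127
DIC = [CO2*]/α₀ = 4.335×10^-5 / 0.01127 = 3.85 mmol/kg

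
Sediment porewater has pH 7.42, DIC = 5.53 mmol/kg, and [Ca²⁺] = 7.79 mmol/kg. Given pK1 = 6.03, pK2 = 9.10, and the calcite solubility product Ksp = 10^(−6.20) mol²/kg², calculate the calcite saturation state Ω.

Ω = 1.34

α₂ = 1 / (1 + [H⁺]/K2 + [H⁺]²/(K1K2)) = 1 / (1 + 10^+1.68 + 10^+0.29)
   = 1 / (1 + 47.863 + 1.9498) = 1/50.813 = 0.01968
[CO3²⁻] = α₂ × DIC = 0.01968 × 5.53 = 0.1088 mmol/kg
Ksp = 10^(−6.20) = 6.310×10^-7
Ω = [Ca²⁺][CO3²⁻]/Ksp = (7.79×10^-3)(1.088×10^-4) / 6.310×10^-7 = 1.34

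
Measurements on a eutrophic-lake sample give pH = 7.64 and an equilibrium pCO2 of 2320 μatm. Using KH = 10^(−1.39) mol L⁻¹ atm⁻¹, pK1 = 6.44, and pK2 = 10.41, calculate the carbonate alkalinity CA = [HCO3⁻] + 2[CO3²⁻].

[CO2*] = KH · pCO2 = 10^(−1.39) × 2320×10^-6 = 9.451×10^-5 mol/L
α₀ = 1/(1 + K1/[H⁺] + K1K2/[H⁺]²) = 1/(1 + 10^+1.20 + 10^-1.57) = 0.05926
DIC = [CO2*]/α₀ = 9.451×10^-5 / 0.05926 = 1.595 mmol/L
CA = (α₁ + 2α₂)·DIC = (0.9391 + 2×0.001595) × 1.595 = 1.50 mmol/L

CA = 1.50 mmol/L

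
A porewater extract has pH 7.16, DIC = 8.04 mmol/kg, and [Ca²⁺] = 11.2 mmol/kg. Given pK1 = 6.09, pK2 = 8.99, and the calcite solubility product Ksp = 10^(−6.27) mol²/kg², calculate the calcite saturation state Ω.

Ω = 2.25

α₂ = 1 / (1 + [H⁺]/K2 + [H⁺]²/(K1K2)) = 1 / (1 + 10^+1.83 + 10^+0.76)
   = 1 / (1 + 67.608 + 5.7544) = 1/74.363 = 0.01345
[CO3²⁻] = α₂ × DIC = 0.01345 × 8.04 = 0.1081 mmol/kg
Ksp = 10^(−6.27) = 5.370×10^-7
Ω = [Ca²⁺][CO3²⁻]/Ksp = (11.2×10^-3)(1.081×10^-4) / 5.370×10^-7 = 2.25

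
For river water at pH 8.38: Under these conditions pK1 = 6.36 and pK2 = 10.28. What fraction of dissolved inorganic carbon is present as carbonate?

α₂ = 1 / (1 + [H⁺]/K2 + [H⁺]²/(K1K2)) = 1 / (1 + 10^+1.90 + 10^-0.12)
   = 1 / (1 + 79.433 + 0.75858) = 1/81.191 = 0.01232

α₂ = 0.0123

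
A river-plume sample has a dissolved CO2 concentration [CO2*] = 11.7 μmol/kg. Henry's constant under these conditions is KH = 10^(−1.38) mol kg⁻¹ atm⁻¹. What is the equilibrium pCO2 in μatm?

KH = 10^(−1.38) = 4.169×10^-2 mol kg⁻¹ atm⁻¹
pCO2 = [CO2*]/KH = 11.7×10^-6 / 4.169×10^-2 = 2.81×10^-4 atm = 281 μatm

pCO2 = 281 μatm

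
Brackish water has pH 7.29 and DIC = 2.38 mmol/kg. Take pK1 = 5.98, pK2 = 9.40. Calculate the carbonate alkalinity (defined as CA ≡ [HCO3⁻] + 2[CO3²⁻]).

CA = [HCO3⁻] + 2[CO3²⁻] = (α₁ + 2α₂)·DIC
At pH 7.29: [H⁺]/K1 = 10^-1.31 = 0.048978, K2/[H⁺] = 10^-2.11 = 0.0077625
α₁ = 1/(1 + 0.048978 + 0.0077625) = 1/1.0567 = 0.9463; α₂ = α₁·K2/[H⁺] = 0.007346
α₁ + 2α₂ = 0.9610
CA = 0.9610 × 2.38 = 2.29 mmol/kg

CA = 2.29 mmol/kg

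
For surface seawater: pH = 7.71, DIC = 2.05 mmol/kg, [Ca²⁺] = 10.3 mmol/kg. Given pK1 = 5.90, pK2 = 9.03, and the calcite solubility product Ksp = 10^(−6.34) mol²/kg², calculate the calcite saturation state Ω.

α₂ = 1 / (1 + [H⁺]/K2 + [H⁺]²/(K1K2)) = 1 / (1 + 10^+1.32 + 10^-0.49)
   = 1 / (1 + 20.893 + 0.32359) = 1/22.217 = 0.04501
[CO3²⁻] = α₂ × DIC = 0.04501 × 2.05 = 0.09227 mmol/kg
Ksp = 10^(−6.34) = 4.571×10^-7
Ω = [Ca²⁺][CO3²⁻]/Ksp = (10.3×10^-3)(9.227×10^-5) / 4.571×10^-7 = 2.08

Ω = 2.08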